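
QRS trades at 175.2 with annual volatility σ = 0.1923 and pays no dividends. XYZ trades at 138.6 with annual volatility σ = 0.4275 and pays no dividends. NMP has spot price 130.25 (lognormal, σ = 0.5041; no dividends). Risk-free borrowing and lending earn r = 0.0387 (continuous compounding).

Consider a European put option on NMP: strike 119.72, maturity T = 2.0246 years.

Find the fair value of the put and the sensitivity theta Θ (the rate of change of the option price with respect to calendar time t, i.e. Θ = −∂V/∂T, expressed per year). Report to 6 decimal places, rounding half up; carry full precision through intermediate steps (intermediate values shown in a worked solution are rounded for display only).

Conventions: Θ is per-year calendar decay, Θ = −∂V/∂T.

σ√T = 0.5041·√2.0246 = 0.717276
d₁ = (ln(S/K) + (r+σ²/2)T) / (σ√T) = (ln(130.25/119.72) + (0.0387+0.5041²/2)·2.0246) / 0.717276 = (0.084300 + 0.335594) / 0.717276 = 0.585402
d₂ = d₁ − σ√T = 0.585402 − 0.717276 = -0.131875
e^{−rT} = 0.924639
N(−d₁) = 0.279139,  N(−d₂) = 0.552458
Put price V = K·e^{−rT}·N(−d₂) − S·N(−d₁) = 61.155892 − 36.357840 = 24.798052
φ(d₁) = (1/√(2π))·e^{−d₁²/2} = 0.336120
Θ = −S·φ(d₁)·σ/(2√T) + r·K·e^{−rT}·N(−d₂) = −7.755140 + 2.366733 = -5.388407

price = 24.798052
Θ = -5.388407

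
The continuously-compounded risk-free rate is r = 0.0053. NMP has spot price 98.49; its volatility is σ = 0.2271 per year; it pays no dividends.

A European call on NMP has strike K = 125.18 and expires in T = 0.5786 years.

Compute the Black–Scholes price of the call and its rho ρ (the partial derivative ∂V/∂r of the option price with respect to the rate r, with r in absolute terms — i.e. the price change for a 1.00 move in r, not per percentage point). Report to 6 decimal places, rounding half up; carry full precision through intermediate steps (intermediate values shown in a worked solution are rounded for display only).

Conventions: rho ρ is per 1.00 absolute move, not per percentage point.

σ√T = 0.2271·√0.5786 = 0.172745
d₁ = (ln(S/K) + (r+σ²/2)T) / (σ√T) = (ln(98.49/125.18) + (0.0053+0.2271²/2)·0.5786) / 0.172745 = (-0.239798 + 0.017987) / 0.172745 = -1.284032
d₂ = d₁ − σ√T = -1.284032 − 0.172745 = -1.456778
e^{−rT} = 0.996938
N(d₁) = 0.099565,  N(d₂) = 0.072589
Call price V = S·N(d₁) − K·e^{−rT}·N(d₂) = 9.806187 − 9.058852 = 0.747335
ρ = K·T·e^{−rT}·N(d₂) = 5.241452

price = 0.747335
ρ = 5.241452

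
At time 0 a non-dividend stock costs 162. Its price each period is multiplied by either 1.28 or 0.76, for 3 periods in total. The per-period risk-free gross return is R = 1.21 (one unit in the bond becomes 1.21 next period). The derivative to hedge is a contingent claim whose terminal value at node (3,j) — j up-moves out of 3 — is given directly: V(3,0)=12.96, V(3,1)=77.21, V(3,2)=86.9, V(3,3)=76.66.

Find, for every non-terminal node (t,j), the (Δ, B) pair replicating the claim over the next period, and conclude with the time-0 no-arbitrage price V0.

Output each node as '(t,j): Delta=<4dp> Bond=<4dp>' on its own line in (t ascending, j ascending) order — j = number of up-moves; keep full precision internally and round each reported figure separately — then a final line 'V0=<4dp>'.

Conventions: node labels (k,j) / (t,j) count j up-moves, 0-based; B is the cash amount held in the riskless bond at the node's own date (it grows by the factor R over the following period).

(0,0): Delta=-0.0344 Bond=50.5256
(1,0): Delta=0.2199 Bond=29.8232
(1,1): Delta=-0.0579 Bond=66.0068
(2,0): Delta=1.3205 Bond=-66.8957
(2,1): Delta=0.1182 Bond=52.1055
(2,2): Delta=-0.0742 Bond=84.1869
V0=44.9476

Risk-neutral probability p* = (R−d)/(u−d) = (1.21−0.76)/(1.28−0.76) = 0.8654.
Payoffs at expiry: V(3,0)=12.9600, V(3,1)=77.2100, V(3,2)=86.9000, V(3,3)=76.6600
(2,0): S=93.5712. Δ = (V_up−V_dn)/(S_up−S_dn) = (77.2100−12.9600)/(119.7711−71.1141) = 1.3205. V = [p*·77.2100 + (1−p*)·12.9600]/1.21 = 56.6620. B = V − Δ·S = -66.8957.
(2,1): S=157.5936. Δ = (V_up−V_dn)/(S_up−S_dn) = (86.9000−77.2100)/(201.7198−119.7711) = 0.1182. V = [p*·86.9000 + (1−p*)·77.2100]/1.21 = 70.7401. B = V − Δ·S = 52.1055.
(2,2): S=265.4208. Δ = (V_up−V_dn)/(S_up−S_dn) = (76.6600−86.9000)/(339.7386−201.7198) = -0.0742. V = [p*·76.6600 + (1−p*)·86.9000]/1.21 = 64.4946. B = V − Δ·S = 84.1869.
(1,0): S=123.1200. Δ = (V_up−V_dn)/(S_up−S_dn) = (70.7401−56.6620)/(157.5936−93.5712) = 0.2199. V = [p*·70.7401 + (1−p*)·56.6620]/1.21 = 56.8967. B = V − Δ·S = 29.8232.
(1,1): S=207.3600. Δ = (V_up−V_dn)/(S_up−S_dn) = (64.4946−70.7401)/(265.4208−157.5936) = -0.0579. V = [p*·64.4946 + (1−p*)·70.7401]/1.21 = 53.9962. B = V − Δ·S = 66.0068.
(0,0): S=162.0000. Δ = (V_up−V_dn)/(S_up−S_dn) = (53.9962−56.8967)/(207.3600−123.1200) = -0.0344. V = [p*·53.9962 + (1−p*)·56.8967]/1.21 = 44.9476. B = V − Δ·S = 50.5256.
As a check, the time-0 holding Δ(0,0)·S0 + B(0,0) comes to 44.9476 — exactly V0.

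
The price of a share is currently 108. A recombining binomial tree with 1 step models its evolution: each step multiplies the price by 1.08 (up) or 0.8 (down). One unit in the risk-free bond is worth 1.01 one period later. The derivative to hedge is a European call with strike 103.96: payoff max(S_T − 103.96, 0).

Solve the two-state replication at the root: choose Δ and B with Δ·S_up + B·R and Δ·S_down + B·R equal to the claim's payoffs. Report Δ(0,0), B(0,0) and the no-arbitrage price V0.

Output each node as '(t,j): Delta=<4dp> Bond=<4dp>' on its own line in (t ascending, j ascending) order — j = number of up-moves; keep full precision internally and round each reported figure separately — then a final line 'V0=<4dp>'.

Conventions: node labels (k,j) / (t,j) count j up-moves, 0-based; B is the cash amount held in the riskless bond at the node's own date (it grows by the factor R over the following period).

Arbitrage-free pricing uses the up-move probability p* = (R−d)/(u−d) = 0.7500, discounting each step at R = 1.01.
Payoffs at expiry: V(1,0)=0.0000, V(1,1)=12.6800
Node (0,0) S=108.0000: V=(p*·12.6800+(1−p*)·0.0000)/1.01=9.4158; Δ=(12.6800−0.0000)/(116.6400−86.4000)=0.4193; B=V−Δ·S=-35.8699
Check: Δ(0,0)·S0 + B(0,0) = 9.4158 = V0.

(0,0): Delta=0.4193 Bond=-35.8699
V0=9.4158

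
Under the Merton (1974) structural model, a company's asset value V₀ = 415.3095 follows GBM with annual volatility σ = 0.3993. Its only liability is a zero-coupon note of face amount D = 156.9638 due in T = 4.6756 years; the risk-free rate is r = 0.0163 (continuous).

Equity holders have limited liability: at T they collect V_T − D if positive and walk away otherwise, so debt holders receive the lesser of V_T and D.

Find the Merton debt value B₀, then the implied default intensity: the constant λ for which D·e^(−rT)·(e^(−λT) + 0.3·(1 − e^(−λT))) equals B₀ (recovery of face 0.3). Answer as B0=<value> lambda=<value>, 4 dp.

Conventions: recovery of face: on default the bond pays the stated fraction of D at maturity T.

B0=134.6099 lambda=0.0241

Equity is a call on the firm's assets struck at D = 156.9638:
d₁ = [ln(V₀/D) + (r + σ²/2)T] / (σ√T)
   = [ln(415.3095/156.9638) + (0.0163 + 0.5·0.3993²)·4.6756] / (0.3993·√4.6756)
   = [0.973009 + 0.448952] / 0.863412 = 1.646909
d₂ = d₁ − σ√T = 1.646909 − 0.863412 = 0.783498
N(d₁) = 0.950212,  N(d₂) = 0.783333,  e^(−rT) = 0.926619
E₀ = V₀·N(d₁) − D·e^(−rT)·N(d₂)
   = 415.3095·0.950212 − 156.9638·0.926619·0.783333 = 280.699574
B₀ = V₀ − E₀ = 415.3095 − 280.699574 = 134.609926
e^(−λT) = (B₀·e^(rT)/D − 0.3)/(1 − 0.3) = (134.6099·1.079192/156.9638 − 0.3)/0.7 = 0.89357035
λ = −ln(0.89357035)/4.6756 = 0.024068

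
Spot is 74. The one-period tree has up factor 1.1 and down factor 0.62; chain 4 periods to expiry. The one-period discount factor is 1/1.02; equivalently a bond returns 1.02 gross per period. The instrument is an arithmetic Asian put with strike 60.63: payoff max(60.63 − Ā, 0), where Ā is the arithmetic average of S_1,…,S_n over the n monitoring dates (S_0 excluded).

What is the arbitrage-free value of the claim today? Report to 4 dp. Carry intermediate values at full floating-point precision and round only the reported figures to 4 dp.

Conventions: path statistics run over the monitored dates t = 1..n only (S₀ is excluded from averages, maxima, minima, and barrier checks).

price = 2.4023

Under the martingale measure an up-move has probability p* = 0.8333; value the claim as the probability-weighted average of per-path payoffs, discounted 4 periods at R = 1.02.
Enumerate all 2^4 = 16 price paths (U = up ×1.1, D = down ×0.62); each path with k up-moves has probability p*^k·(1−p*)^(4−k).
DDDD: Ā=25.7241, payoff=34.9059, prob=0.000772
UDDD: Ā=45.6395, payoff=14.9905, prob=0.003858
DUDD: Ā=36.7595, payoff=23.8705, prob=0.003858
UUDD: Ā=65.2185, payoff=0.0000, prob=0.019290
DDUD: Ā=31.2539, payoff=29.3761, prob=0.003858
UDUD: Ā=55.4505, payoff=5.1795, prob=0.019290
DUUD: Ā=46.5705, payoff=14.0595, prob=0.019290
UUUD: Ā=82.6251, payoff=0.0000, prob=0.096451
DDDU: Ā=27.8404, payoff=32.7896, prob=0.003858
UDDU: Ā=49.3943, payoff=11.2357, prob=0.019290
DUDU: Ā=40.5143, payoff=20.1157, prob=0.019290
UUDU: Ā=71.8803, payoff=0.0000, prob=0.096451
DDUU: Ā=35.0087, payoff=25.6213, prob=0.019290
UDUU: Ā=62.1123, payoff=0.0000, prob=0.096451
DUUU: Ā=53.2323, payoff=7.3977, prob=0.096451
UUUU: Ā=94.4444, payoff=0.0000, prob=0.482253
Price = Σ prob·payoff / R^4 = 2.600344 / 1.082432 = 2.4023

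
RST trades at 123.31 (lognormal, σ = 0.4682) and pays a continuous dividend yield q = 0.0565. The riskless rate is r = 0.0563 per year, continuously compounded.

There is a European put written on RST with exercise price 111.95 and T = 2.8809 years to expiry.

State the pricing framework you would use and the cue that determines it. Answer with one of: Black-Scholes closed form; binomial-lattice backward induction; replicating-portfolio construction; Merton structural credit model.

framework: Black-Scholes closed form

Key observation: the instrument is a plain European put (strike 111.95) on a lognormal asset; the exact continuous-time formula applies directly.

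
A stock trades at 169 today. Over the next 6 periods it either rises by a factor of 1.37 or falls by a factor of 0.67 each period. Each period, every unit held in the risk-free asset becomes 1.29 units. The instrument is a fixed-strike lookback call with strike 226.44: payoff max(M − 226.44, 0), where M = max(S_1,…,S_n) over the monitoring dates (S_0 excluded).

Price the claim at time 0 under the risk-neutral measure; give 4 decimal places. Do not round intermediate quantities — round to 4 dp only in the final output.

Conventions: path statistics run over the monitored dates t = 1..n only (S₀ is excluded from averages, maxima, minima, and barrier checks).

With p* = (R−d)/(u−d) = 0.8857, sum probability × payoff across the paths and divide by R^6.
Enumerate all 2^6 = 64 price paths (U = up ×1.37, D = down ×0.67); each path with k up-moves has probability p*^k·(1−p*)^(6−k).
DDDDDD: M=113.2300, payoff=0.0000, prob=0.000002
UDDDDD: M=231.5300, payoff=5.0900, prob=0.000017
DUDDDD: M=155.1251, payoff=0.0000, prob=0.000017
UUDDDD: M=317.1961, payoff=90.7561, prob=0.000134
DDUDDD: M=113.2300, payoff=0.0000, prob=0.000017
UDUDDD: M=231.5300, payoff=5.0900, prob=0.000134
DUUDDD: M=212.5214, payoff=0.0000, prob=0.000134
UUUDDD: M=434.5587, payoff=208.1187, prob=0.001037
DDDUDD: M=113.2300, payoff=0.0000, prob=0.000017
UDDUDD: M=231.5300, payoff=5.0900, prob=0.000134
DUDUDD: M=155.1251, payoff=0.0000, prob=0.000134
UUDUDD: M=317.1961, payoff=90.7561, prob=0.001037
DDUUDD: M=142.3893, payoff=0.0000, prob=0.000134
UDUUDD: M=291.1543, payoff=64.7143, prob=0.001037
DUUUDD: M=291.1543, payoff=64.7143, prob=0.001037
UUUUDD: M=595.3454, payoff=368.9054, prob=0.008038
DDDDUD: M=113.2300, payoff=0.0000, prob=0.000017
UDDDUD: M=231.5300, payoff=5.0900, prob=0.000134
DUDDUD: M=155.1251, payoff=0.0000, prob=0.000134
UUDDUD: M=317.1961, payoff=90.7561, prob=0.001037
DDUDUD: M=113.2300, payoff=0.0000, prob=0.000134
UDUDUD: M=231.5300, payoff=5.0900, prob=0.001037
DUUDUD: M=212.5214, payoff=0.0000, prob=0.001037
UUUDUD: M=434.5587, payoff=208.1187, prob=0.008038
DDDUUD: M=113.2300, payoff=0.0000, prob=0.000134
UDDUUD: M=231.5300, payoff=5.0900, prob=0.001037
DUDUUD: M=195.0734, payoff=0.0000, prob=0.001037
UUDUUD: M=398.8814, payoff=172.4414, prob=0.008038
DDUUUD: M=195.0734, payoff=0.0000, prob=0.001037
UDUUUD: M=398.8814, payoff=172.4414, prob=0.008038
DUUUUD: M=398.8814, payoff=172.4414, prob=0.008038
UUUUUD: M=815.6231, payoff=589.1831, prob=0.062296
DDDDDU: M=113.2300, payoff=0.0000, prob=0.000017
UDDDDU: M=231.5300, payoff=5.0900, prob=0.000134
DUDDDU: M=155.1251, payoff=0.0000, prob=0.000134
UUDDDU: M=317.1961, payoff=90.7561, prob=0.001037
DDUDDU: M=113.2300, payoff=0.0000, prob=0.000134
UDUDDU: M=231.5300, payoff=5.0900, prob=0.001037
DUUDDU: M=212.5214, payoff=0.0000, prob=0.001037
UUUDDU: M=434.5587, payoff=208.1187, prob=0.008038
DDDUDU: M=113.2300, payoff=0.0000, prob=0.000134
UDDUDU: M=231.5300, payoff=5.0900, prob=0.001037
DUDUDU: M=155.1251, payoff=0.0000, prob=0.001037
UUDUDU: M=317.1961, payoff=90.7561, prob=0.008038
DDUUDU: M=142.3893, payoff=0.0000, prob=0.001037
UDUUDU: M=291.1543, payoff=64.7143, prob=0.008038
DUUUDU: M=291.1543, payoff=64.7143, prob=0.008038
UUUUDU: M=595.3454, payoff=368.9054, prob=0.062296
DDDDUU: M=113.2300, payoff=0.0000, prob=0.000134
UDDDUU: M=231.5300, payoff=5.0900, prob=0.001037
DUDDUU: M=155.1251, payoff=0.0000, prob=0.001037
UUDDUU: M=317.1961, payoff=90.7561, prob=0.008038
DDUDUU: M=130.6992, payoff=0.0000, prob=0.001037
UDUDUU: M=267.2505, payoff=40.8105, prob=0.008038
DUUDUU: M=267.2505, payoff=40.8105, prob=0.008038
UUUDUU: M=546.4675, payoff=320.0275, prob=0.062296
DDDUUU: M=130.6992, payoff=0.0000, prob=0.001037
UDDUUU: M=267.2505, payoff=40.8105, prob=0.008038
DUDUUU: M=267.2505, payoff=40.8105, prob=0.008038
UUDUUU: M=546.4675, payoff=320.0275, prob=0.062296
DDUUUU: M=267.2505, payoff=40.8105, prob=0.008038
UDUUUU: M=546.4675, payoff=320.0275, prob=0.062296
DUUUUU: M=546.4675, payoff=320.0275, prob=0.062296
UUUUUU: M=1117.4037, payoff=890.9637, prob=0.482794
Price = Σ prob·payoff / R^6 = 584.865736 / 4.608274 = 126.9165

price = 126.9165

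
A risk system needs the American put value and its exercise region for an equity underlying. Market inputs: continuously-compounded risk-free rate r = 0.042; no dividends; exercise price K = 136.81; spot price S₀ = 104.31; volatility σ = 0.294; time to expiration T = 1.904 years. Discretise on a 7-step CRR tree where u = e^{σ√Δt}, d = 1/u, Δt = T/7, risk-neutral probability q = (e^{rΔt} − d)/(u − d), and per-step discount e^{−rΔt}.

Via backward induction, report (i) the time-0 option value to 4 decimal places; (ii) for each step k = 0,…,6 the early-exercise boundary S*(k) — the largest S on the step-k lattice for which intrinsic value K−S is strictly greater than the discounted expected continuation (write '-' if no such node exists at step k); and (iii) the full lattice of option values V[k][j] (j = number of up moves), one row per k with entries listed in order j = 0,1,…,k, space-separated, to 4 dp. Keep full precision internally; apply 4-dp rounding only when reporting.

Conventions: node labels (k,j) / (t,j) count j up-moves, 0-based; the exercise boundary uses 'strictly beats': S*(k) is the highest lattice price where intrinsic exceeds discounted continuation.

params: Δt=0.27200 u=1.16571 d=0.85785 q=0.49906 e^(-rΔt)=0.98864
t_7 payoffs: 101.1494 88.3514 70.9605 47.3282 15.2146 0.0000 0.0000 0.0000
t_6: node(6,0) S=41.5699 payoff=95.2401 vs cont=93.6860 → 95.2401 [stop]  node(6,1) S=56.4887 payoff=80.3213 vs cont=78.7673 → 80.3213 [stop]  node(6,2) S=76.7616 payoff=60.0484 vs cont=58.4944 → 60.0484 [stop]  node(6,3) S=104.3100 payoff=32.5000 vs cont=30.9460 → 32.5000 [stop]  node(6,4) S=141.7451 payoff=0.0000 vs cont=7.5350 → 7.5350 [wait]  node(6,5) S=192.6151 payoff=0.0000 vs cont=0.0000 → 0.0000 [wait]  node(6,6) S=261.7414 payoff=0.0000 vs cont=0.0000 → 0.0000 [wait]  ⇒ S*(6)=104.3100
t_5: node(5,0) S=48.4586 payoff=88.3514 vs cont=86.7974 → 88.3514 [stop]  node(5,1) S=65.8495 payoff=70.9605 vs cont=69.4064 → 70.9605 [stop]  node(5,2) S=89.4818 payoff=47.3282 vs cont=45.7741 → 47.3282 [stop]  node(5,3) S=121.5954 payoff=15.2146 vs cont=19.8133 → 19.8133 [wait]  node(5,4) S=165.2339 payoff=0.0000 vs cont=3.7317 → 3.7317 [wait]  node(5,5) S=224.5336 payoff=0.0000 vs cont=0.0000 → 0.0000 [wait]  ⇒ S*(5)=89.4818
t_4: node(4,0) S=56.4887 payoff=80.3213 vs cont=78.7673 → 80.3213 [stop]  node(4,1) S=76.7616 payoff=60.0484 vs cont=58.4944 → 60.0484 [stop]  node(4,2) S=104.3100 payoff=32.5000 vs cont=33.2149 → 33.2149 [wait]  node(4,3) S=141.7451 payoff=0.0000 vs cont=11.6537 → 11.6537 [wait]  node(4,4) S=192.6151 payoff=0.0000 vs cont=1.8481 → 1.8481 [wait]  ⇒ S*(4)=76.7616
t_3: node(3,0) S=65.8495 payoff=70.9605 vs cont=69.4064 → 70.9605 [stop]  node(3,1) S=89.4818 payoff=47.3282 vs cont=46.1269 → 47.3282 [stop]  node(3,2) S=121.5954 payoff=15.2146 vs cont=22.1995 → 22.1995 [wait]  node(3,3) S=165.2339 payoff=0.0000 vs cont=6.6833 → 6.6833 [wait]  ⇒ S*(3)=89.4818
t_2: node(2,0) S=76.7616 payoff=60.0484 vs cont=58.4944 → 60.0484 [stop]  node(2,1) S=104.3100 payoff=32.5000 vs cont=34.3922 → 34.3922 [wait]  node(2,2) S=141.7451 payoff=0.0000 vs cont=14.2917 → 14.2917 [wait]  ⇒ S*(2)=76.7616
t_1: node(1,0) S=89.4818 payoff=47.3282 vs cont=46.7078 → 47.3282 [stop]  node(1,1) S=121.5954 payoff=15.2146 vs cont=24.0841 → 24.0841 [wait]  ⇒ S*(1)=89.4818
t_0: node(0,0) S=104.3100 payoff=32.5000 vs cont=35.3221 → 35.3221 [wait]  ⇒ S*(0)=-

price = 35.3221
boundary = - 89.4818 76.7616 89.4818 76.7616 89.4818 104.3100
tree:
35.3221
47.3282 24.0841
60.0484 34.3922 14.2917
70.9605 47.3282 22.1995 6.6833
80.3213 60.0484 33.2149 11.6537 1.8481
88.3514 70.9605 47.3282 19.8133 3.7317 0.0000
95.2401 80.3213 60.0484 32.5000 7.5350 0.0000 0.0000
101.1494 88.3514 70.9605 47.3282 15.2146 0.0000 0.0000 0.0000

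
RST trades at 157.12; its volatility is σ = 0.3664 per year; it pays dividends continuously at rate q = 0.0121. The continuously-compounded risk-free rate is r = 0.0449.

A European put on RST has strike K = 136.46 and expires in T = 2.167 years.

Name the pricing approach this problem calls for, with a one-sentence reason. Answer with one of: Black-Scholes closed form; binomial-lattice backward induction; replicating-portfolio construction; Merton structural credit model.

framework: Black-Scholes closed form

Key observation: a European-exercise option on RST struck at 136.46 — a GBM underlying with constant parameters — admits an analytic price: the data contain no early exercise, no discrete tree, no debt structure.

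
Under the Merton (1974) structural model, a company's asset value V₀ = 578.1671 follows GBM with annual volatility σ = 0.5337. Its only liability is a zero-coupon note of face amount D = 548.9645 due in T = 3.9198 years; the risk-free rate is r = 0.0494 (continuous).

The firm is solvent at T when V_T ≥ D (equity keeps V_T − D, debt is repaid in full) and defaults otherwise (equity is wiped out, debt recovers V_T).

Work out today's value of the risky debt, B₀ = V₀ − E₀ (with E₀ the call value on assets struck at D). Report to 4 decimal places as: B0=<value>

Apply the equity-as-call identities (strike 548.9645, horizon 3.9198 years):
d₁ = [ln(V₀/D) + (r + σ²/2)T] / (σ√T)
   = [ln(578.1671/548.9645) + (0.0494 + 0.5·0.5337²)·3.9198] / (0.5337·√3.9198)
   = [0.051829 + 0.751888] / 1.056645 = 0.760631
d₂ = d₁ − σ√T = 0.760631 − 1.056645 = -0.296014
N(d₁) = 0.776561,  N(d₂) = 0.383610,  e^(−rT) = 0.823956
E₀ = V₀·N(d₁) − D·e^(−rT)·N(d₂)
   = 578.1671·0.776561 − 548.9645·0.823956·0.383610 = 275.466852
B₀ = V₀ − E₀ = 578.1671 − 275.466852 = 302.700248

B0=302.7002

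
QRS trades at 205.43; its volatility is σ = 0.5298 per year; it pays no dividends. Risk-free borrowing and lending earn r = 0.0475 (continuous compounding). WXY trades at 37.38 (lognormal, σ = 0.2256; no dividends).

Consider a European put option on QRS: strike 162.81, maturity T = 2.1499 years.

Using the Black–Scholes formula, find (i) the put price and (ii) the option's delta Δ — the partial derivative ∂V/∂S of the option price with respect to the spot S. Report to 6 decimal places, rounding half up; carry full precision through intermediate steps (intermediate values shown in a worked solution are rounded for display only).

price = 28.630029
Δ = -0.206338

σ√T = 0.5298·√2.1499 = 0.776821
d₁ = (ln(S/K) + (r+σ²/2)T) / (σ√T) = (ln(205.43/162.81) + (0.0475+0.5298²/2)·2.1499) / 0.776821 = (0.232521 + 0.403846) / 0.776821 = 0.819194
d₂ = d₁ − σ√T = 0.819194 − 0.776821 = 0.042373
e^{−rT} = 0.902921
N(−d₁) = 0.206338,  N(−d₂) = 0.483101
Put price V = K·e^{−rT}·N(−d₂) − S·N(−d₁) = 71.018014 − 42.387986 = 28.630029
Δ = −N(−d₁) = -0.206338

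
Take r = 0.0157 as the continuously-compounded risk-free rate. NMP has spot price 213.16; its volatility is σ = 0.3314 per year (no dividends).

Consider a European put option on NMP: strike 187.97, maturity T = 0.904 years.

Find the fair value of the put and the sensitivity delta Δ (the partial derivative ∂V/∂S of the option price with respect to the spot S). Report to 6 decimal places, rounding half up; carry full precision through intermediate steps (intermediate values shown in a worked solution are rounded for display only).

σ√T = 0.3314·√0.904 = 0.315092
d₁ = (ln(S/K) + (r+σ²/2)T) / (σ√T) = (ln(213.16/187.97) + (0.0157+0.3314²/2)·0.904) / 0.315092 = (0.125761 + 0.063834) / 0.315092 = 0.601713
d₂ = d₁ − σ√T = 0.601713 − 0.315092 = 0.286622
e^{−rT} = 0.985907
N(−d₁) = 0.273682,  N(−d₂) = 0.387201
Put price V = K·e^{−rT}·N(−d₂) − S·N(−d₁) = 71.756467 − 58.338149 = 13.418318
Δ = −N(−d₁) = -0.273682

price = 13.418318
Δ = -0.273682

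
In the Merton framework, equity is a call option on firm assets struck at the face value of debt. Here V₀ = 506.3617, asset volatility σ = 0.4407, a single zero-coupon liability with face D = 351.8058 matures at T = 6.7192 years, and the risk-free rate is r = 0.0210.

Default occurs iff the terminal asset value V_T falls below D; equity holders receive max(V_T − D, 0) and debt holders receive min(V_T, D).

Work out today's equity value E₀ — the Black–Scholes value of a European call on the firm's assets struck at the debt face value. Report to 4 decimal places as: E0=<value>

Work the structural quantities from V₀ = 506.3617 against face 351.8058:
d₁ = [ln(V₀/D) + (r + σ²/2)T] / (σ√T)
   = [ln(506.3617/351.8058) + (0.0210 + 0.5·0.4407²)·6.7192] / (0.4407·√6.7192)
   = [0.364172 + 0.793593] / 1.142357 = 1.013488
d₂ = d₁ − σ√T = 1.013488 − 1.142357 = -0.128869
N(d₁) = 0.844586,  N(d₂) = 0.448731,  e^(−rT) = 0.868400
E₀ = V₀·N(d₁) − D·e^(−rT)·N(d₂)
   = 506.3617·0.844586 − 351.8058·0.868400·0.448731 = 290.575395

E0=290.5754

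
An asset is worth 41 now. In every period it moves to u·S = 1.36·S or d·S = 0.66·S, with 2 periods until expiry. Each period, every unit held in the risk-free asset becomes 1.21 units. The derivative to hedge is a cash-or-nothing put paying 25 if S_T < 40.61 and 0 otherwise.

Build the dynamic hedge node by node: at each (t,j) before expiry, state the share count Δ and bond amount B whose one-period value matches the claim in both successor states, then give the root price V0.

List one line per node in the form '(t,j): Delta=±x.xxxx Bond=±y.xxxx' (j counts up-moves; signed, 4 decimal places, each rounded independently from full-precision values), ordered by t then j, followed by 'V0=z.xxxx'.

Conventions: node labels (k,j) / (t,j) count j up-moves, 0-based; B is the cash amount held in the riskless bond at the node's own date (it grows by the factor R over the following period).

(0,0): Delta=-0.5656 Bond=29.7250
(1,0): Delta=0.0000 Bond=20.6612
(1,1): Delta=-0.6405 Bond=40.1417
V0=6.5339

Since d<R<u, set p* = (R−d)/(u−d) = 0.7857; price each node as the discounted p*-expectation of its children.
At maturity the claim pays: V(2,0)=25.0000, V(2,1)=25.0000, V(2,2)=0.0000
Node (1,0) S=27.0600: V=(p*·25.0000+(1−p*)·25.0000)/1.21=20.6612; Δ=(25.0000−25.0000)/(36.8016−17.8596)=0.0000; B=V−Δ·S=20.6612
Node (1,1) S=55.7600: V=(p*·0.0000+(1−p*)·25.0000)/1.21=4.4274; Δ=(0.0000−25.0000)/(75.8336−36.8016)=-0.6405; B=V−Δ·S=40.1417
Node (0,0) S=41.0000: V=(p*·4.4274+(1−p*)·20.6612)/1.21=6.5339; Δ=(4.4274−20.6612)/(55.7600−27.0600)=-0.5656; B=V−Δ·S=29.7250
Sanity check at the root: Δ(0,0)·S0 + B(0,0) reproduces V0 = 6.5339.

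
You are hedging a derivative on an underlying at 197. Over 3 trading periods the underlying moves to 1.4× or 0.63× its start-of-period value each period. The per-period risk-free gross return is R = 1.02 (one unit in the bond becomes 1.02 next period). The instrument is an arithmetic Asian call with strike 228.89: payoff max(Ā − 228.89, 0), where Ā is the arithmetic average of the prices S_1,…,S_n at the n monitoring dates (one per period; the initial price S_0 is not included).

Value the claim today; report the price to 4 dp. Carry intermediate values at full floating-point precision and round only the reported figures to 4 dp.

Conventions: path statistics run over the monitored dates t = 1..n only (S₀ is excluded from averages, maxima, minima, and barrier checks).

price = 29.9855

No-arbitrage gives p* = (R−d)/(u−d) = 0.5065: enumerate every path, weight its payoff by its p*-probability, and discount by R^3.
Enumerate all 2^3 = 8 price paths (U = up ×1.4, D = down ×0.63); each path with k up-moves has probability p*^k·(1−p*)^(3−k).
DDD: Ā=83.8529, payoff=0.0000, prob=0.120193
UDD: Ā=186.3397, payoff=0.0000, prob=0.123356
DUD: Ā=135.7763, payoff=0.0000, prob=0.123356
UUD: Ā=301.7252, payoff=72.8352, prob=0.126602
DDU: Ā=103.9214, payoff=0.0000, prob=0.123356
UDU: Ā=230.9365, payoff=2.0465, prob=0.126602
DUU: Ā=180.3732, payoff=0.0000, prob=0.126602
UUU: Ā=400.8293, payoff=171.9393, prob=0.129934
Price = Σ prob·payoff / R^3 = 31.820884 / 1.061208 = 29.9855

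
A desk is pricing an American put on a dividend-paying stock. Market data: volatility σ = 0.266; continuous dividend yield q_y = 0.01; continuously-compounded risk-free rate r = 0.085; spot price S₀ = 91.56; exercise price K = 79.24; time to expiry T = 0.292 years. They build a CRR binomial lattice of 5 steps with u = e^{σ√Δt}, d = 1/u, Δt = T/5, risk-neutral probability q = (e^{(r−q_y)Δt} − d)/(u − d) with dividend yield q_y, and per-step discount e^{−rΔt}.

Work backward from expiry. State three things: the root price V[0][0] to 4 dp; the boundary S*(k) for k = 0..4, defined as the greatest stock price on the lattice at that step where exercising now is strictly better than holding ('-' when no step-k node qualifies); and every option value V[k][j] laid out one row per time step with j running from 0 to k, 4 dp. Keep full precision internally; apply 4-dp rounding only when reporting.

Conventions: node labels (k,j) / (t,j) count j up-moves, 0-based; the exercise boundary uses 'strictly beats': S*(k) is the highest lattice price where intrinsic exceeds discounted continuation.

Δt=0.05840  u=1.06639  d=0.93774  q=0.51806  discount=0.99505
step 5 (expiry): payoffs max(K−S,0) = 12.8474 3.7388 0.0000 0.0000 0.0000 0.0000
step 4: (k=4,j=0): S=70.8006, K−S=8.4394, hold=8.0884 ⇒ V=8.4394 exercise | (k=4,j=1): S=80.5140, K−S=0.0000, hold=1.7930 ⇒ V=1.7930 continue | (k=4,j=2): S=91.5600, K−S=0.0000, hold=0.0000 ⇒ V=0.0000 continue | (k=4,j=3): S=104.1215, K−S=0.0000, hold=0.0000 ⇒ V=0.0000 continue | (k=4,j=4): S=118.4063, K−S=0.0000, hold=0.0000 ⇒ V=0.0000 continue  boundary S*=70.8006
step 3: (k=3,j=0): S=75.5012, K−S=3.7388, hold=4.9714 ⇒ V=4.9714 continue | (k=3,j=1): S=85.8595, K−S=0.0000, hold=0.8598 ⇒ V=0.8598 continue | (k=3,j=2): S=97.6389, K−S=0.0000, hold=0.0000 ⇒ V=0.0000 continue | (k=3,j=3): S=111.0344, K−S=0.0000, hold=0.0000 ⇒ V=0.0000 continue  boundary S*=-
step 2: (k=2,j=0): S=80.5140, K−S=0.0000, hold=2.8273 ⇒ V=2.8273 continue | (k=2,j=1): S=91.5600, K−S=0.0000, hold=0.4123 ⇒ V=0.4123 continue | (k=2,j=2): S=104.1215, K−S=0.0000, hold=0.0000 ⇒ V=0.0000 continue  boundary S*=-
step 1: (k=1,j=0): S=85.8595, K−S=0.0000, hold=1.5684 ⇒ V=1.5684 continue | (k=1,j=1): S=97.6389, K−S=0.0000, hold=0.1977 ⇒ V=0.1977 continue  boundary S*=-
step 0: (k=0,j=0): S=91.5600, K−S=0.0000, hold=0.8541 ⇒ V=0.8541 continue  boundary S*=-

price = 0.8541
boundary = - - - - 70.8006
tree:
0.8541
1.5684 0.1977
2.8273 0.4123 0.0000
4.9714 0.8598 0.0000 0.0000
8.4394 1.7930 0.0000 0.0000 0.0000
12.8474 3.7388 0.0000 0.0000 0.0000 0.0000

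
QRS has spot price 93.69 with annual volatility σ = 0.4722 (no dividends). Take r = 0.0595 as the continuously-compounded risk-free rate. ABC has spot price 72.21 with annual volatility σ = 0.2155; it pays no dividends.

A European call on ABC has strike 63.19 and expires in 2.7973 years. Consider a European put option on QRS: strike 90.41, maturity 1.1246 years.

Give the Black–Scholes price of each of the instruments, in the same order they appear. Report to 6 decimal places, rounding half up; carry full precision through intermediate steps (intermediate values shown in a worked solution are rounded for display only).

[ABC call K=63.19]
σ√T = 0.2155·√2.7973 = 0.360427
d₁ = (ln(S/K) + (r+σ²/2)T) / (σ√T) = (ln(72.21/63.19) + (0.0595+0.2155²/2)·2.7973) / 0.360427 = (0.133432 + 0.231393) / 0.360427 = 1.012205
d₂ = d₁ − σ√T = 1.012205 − 0.360427 = 0.651778
e^{−rT} = 0.846674
N(d₁) = 0.844280,  N(d₂) = 0.742728
price = S·N(d₁) − K·e^{−rT}·N(d₂) = 60.965453 − 39.736936 = 21.228517
[QRS put K=90.41]
σ√T = 0.4722·√1.1246 = 0.500755
d₁ = (ln(S/K) + (r+σ²/2)T) / (σ√T) = (ln(93.69/90.41) + (0.0595+0.4722²/2)·1.1246) / 0.500755 = (0.035637 + 0.192291) / 0.500755 = 0.455169
d₂ = d₁ − σ√T = 0.455169 − 0.500755 = -0.045586
e^{−rT} = 0.935276
N(−d₁) = 0.324494,  N(−d₂) = 0.518180
price = K·e^{−rT}·N(−d₂) − S·N(−d₁) = 43.816404 − 30.401834 = 13.414570

price(ABC call K=63.19) = 21.228517
price(QRS put K=90.41) = 13.414570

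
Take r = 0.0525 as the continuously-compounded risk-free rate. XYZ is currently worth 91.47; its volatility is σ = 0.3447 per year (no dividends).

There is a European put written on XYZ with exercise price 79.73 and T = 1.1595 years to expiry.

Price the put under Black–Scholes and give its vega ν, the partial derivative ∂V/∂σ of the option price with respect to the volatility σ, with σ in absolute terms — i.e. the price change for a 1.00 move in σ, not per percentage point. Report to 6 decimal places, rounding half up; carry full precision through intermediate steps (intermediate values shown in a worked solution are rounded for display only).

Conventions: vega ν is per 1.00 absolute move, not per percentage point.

price = 5.713279
ν = 30.328921

σ√T = 0.3447·√1.1595 = 0.371173
d₁ = (ln(S/K) + (r+σ²/2)T) / (σ√T) = (ln(91.47/79.73) + (0.0525+0.3447²/2)·1.1595) / 0.371173 = (0.137365 + 0.129759) / 0.371173 = 0.719674
d₂ = d₁ − σ√T = 0.719674 − 0.371173 = 0.348501
e^{−rT} = 0.940942
N(−d₁) = 0.235863,  N(−d₂) = 0.363732
Put price V = K·e^{−rT}·N(−d₂) − S·N(−d₁) = 27.287661 − 21.574382 = 5.713279
φ(d₁) = (1/√(2π))·e^{−d₁²/2} = 0.307924
ν = S·φ(d₁)·√T = 30.328921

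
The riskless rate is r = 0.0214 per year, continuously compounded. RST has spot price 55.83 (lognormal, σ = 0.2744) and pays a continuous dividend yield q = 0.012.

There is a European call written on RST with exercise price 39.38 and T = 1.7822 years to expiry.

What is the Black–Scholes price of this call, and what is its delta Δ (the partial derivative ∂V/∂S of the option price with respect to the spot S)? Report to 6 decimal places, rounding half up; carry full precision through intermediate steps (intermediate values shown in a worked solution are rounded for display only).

σ√T = 0.2744·√1.7822 = 0.366321
d₁ = (ln(S/K) + (r−q+σ²/2)T) / (σ√T) = (ln(55.83/39.38) + (0.0214−0.012+0.2744²/2)·1.7822) / 0.366321 = (0.349053 + 0.083848) / 0.366321 = 1.181754
d₂ = d₁ − σ√T = 1.181754 − 0.366321 = 0.815432
e^{−rT} = 0.962579
e^{−qT} = 0.978841
N(d₁) = 0.881348,  N(d₂) = 0.792588
Call price V = S·e^{−qT}·N(d₁) − K·e^{−rT}·N(d₂) = 48.164514 − 30.044110 = 18.120404
Δ = e^{−qT}·N(d₁) = 0.862700

price = 18.120404
Δ = 0.862700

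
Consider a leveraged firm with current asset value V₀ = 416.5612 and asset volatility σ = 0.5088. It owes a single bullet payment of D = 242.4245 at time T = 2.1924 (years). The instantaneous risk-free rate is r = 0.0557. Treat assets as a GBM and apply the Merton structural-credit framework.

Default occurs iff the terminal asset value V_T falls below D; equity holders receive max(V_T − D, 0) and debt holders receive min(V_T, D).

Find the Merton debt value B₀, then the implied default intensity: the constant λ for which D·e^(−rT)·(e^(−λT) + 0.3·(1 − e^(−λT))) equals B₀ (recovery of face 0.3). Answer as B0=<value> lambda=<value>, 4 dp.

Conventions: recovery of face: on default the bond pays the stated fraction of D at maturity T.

Apply the equity-as-call identities (strike 242.4245, horizon 2.1924 years):
d₁ = [ln(V₀/D) + (r + σ²/2)T] / (σ√T)
   = [ln(416.5612/242.4245) + (0.0557 + 0.5·0.5088²)·2.1924] / (0.5088·√2.1924)
   = [0.541343 + 0.405898] / 0.753368 = 1.257342
d₂ = d₁ − σ√T = 1.257342 − 0.753368 = 0.503975
N(d₁) = 0.895685,  N(d₂) = 0.692860,  e^(−rT) = 0.885045
E₀ = V₀·N(d₁) − D·e^(−rT)·N(d₂)
   = 416.5612·0.895685 − 242.4245·0.885045·0.692860 = 224.449899
B₀ = V₀ − E₀ = 416.5612 − 224.449899 = 192.111301
e^(−λT) = (B₀·e^(rT)/D − 0.3)/(1 − 0.3) = (192.1113·1.129886/242.4245 − 0.3)/0.7 = 0.85055350
λ = −ln(0.85055350)/2.1924 = 0.073831

B0=192.1113 lambda=0.0738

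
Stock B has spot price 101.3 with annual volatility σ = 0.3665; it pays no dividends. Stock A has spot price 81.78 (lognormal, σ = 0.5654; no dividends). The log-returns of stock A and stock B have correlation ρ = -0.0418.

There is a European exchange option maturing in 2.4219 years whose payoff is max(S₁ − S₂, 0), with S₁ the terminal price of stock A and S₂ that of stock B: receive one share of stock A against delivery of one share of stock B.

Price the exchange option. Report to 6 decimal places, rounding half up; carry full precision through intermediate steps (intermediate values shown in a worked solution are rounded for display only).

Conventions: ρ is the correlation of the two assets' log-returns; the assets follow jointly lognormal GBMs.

exchange price = 28.151919

σ_eff = √(σ₁² + σ₂² − 2ρσ₁σ₂) = √(0.5654² + 0.3665² − 2·-0.0418·0.5654·0.3665) = 0.686530
d₁ = (ln(S₁/S₂) + (q₂ − q₁ + σ_eff²/2)T) / (σ_eff√T) = (ln(81.78/101.3) + (0.0 − 0.0 + 0.235661)·2.4219) / 1.068409 = 0.333856
d₂ = d₁ − σ_eff√T = 0.333856 − 1.068409 = -0.734552
N(d₁) = 0.630756,  N(d₂) = 0.231306
V = S₁·e^{−q₁T}·N(d₁) − S₂·e^{−q₂T}·N(d₂) = 51.583221 − 23.431303 = 28.151919
Key observation: no risk-free rate is needed — with the second asset as numeraire the exchange option is a call on the ratio S₁/S₂, and r cancels out of the value.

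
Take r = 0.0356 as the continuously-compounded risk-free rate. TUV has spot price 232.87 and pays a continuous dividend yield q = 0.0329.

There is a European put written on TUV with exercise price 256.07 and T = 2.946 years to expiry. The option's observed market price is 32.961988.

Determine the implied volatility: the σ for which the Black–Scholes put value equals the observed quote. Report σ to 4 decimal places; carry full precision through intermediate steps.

sigma = 0.1461

At σ = 0.1461 the Black–Scholes value reproduces the quote:
σ√T = 0.1461·√2.946 = 0.250765
d₁ = (ln(S/K) + (r−q+σ²/2)T) / (σ√T) = (ln(232.87/256.07) + (0.0356−0.0329+0.1461²/2)·2.946) / 0.250765 = (-0.094970 + 0.039396) / 0.250765 = -0.221621
d₂ = d₁ − σ√T = -0.221621 − 0.250765 = -0.472386
e^{−rT} = 0.900435
e^{−qT} = 0.907626
N(−d₁) = 0.587696,  N(−d₂) = 0.681674
V = K·e^{−rT}·N(−d₂) − S·e^{−qT}·N(−d₁) = 157.176600 − 124.214612 = 32.961988 (the observed quote) — the price is monotone increasing in volatility, hence this σ is the only solution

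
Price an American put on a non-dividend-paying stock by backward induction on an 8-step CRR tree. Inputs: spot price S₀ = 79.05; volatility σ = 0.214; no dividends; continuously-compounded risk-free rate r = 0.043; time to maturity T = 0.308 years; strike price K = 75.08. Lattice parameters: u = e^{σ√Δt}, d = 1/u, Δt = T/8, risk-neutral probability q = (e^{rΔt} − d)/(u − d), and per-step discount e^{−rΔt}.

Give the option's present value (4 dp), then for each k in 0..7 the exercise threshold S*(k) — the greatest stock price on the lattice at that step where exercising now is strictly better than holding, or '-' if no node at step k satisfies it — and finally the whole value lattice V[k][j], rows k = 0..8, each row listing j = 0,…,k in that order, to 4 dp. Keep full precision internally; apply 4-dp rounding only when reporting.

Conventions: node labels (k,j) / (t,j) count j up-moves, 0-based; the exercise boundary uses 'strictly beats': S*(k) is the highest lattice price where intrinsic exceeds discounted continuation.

price = 1.8038
boundary = - - - - - 64.0799 66.8279 69.6938
tree:
1.8038
2.7663 0.8820
4.1271 1.4639 0.3242
5.9600 2.3741 0.5914 0.0677
8.2815 3.7420 1.0636 0.1382 0.0000
11.0001 5.6884 1.8782 0.2820 0.0000 0.0000
13.6351 8.2521 3.2362 0.5755 0.0000 0.0000 0.0000
16.1617 11.0001 5.3862 1.1747 0.0000 0.0000 0.0000 0.0000
18.5844 13.6351 8.2521 2.3975 0.0000 0.0000 0.0000 0.0000 0.0000

params: Δt=0.03850 u=1.04288 d=0.95888 q=0.50923 e^(-rΔt)=0.99835
t_8 payoffs: 18.5844 13.6351 8.2521 2.3975 0.0000 0.0000 0.0000 0.0000 0.0000
t_7: node(7,0) S=58.9183 payoff=16.1617 vs cont=16.0375 → 16.1617 [stop]  node(7,1) S=64.0799 payoff=11.0001 vs cont=10.8759 → 11.0001 [stop]  node(7,2) S=69.6938 payoff=5.3862 vs cont=5.2620 → 5.3862 [stop]  node(7,3) S=75.7994 payoff=0.0000 vs cont=1.1747 → 1.1747 [wait]  node(7,4) S=82.4400 payoff=0.0000 vs cont=0.0000 → 0.0000 [wait]  node(7,5) S=89.6623 payoff=0.0000 vs cont=0.0000 → 0.0000 [wait]  node(7,6) S=97.5173 payoff=0.0000 vs cont=0.0000 → 0.0000 [wait]  node(7,7) S=106.0605 payoff=0.0000 vs cont=0.0000 → 0.0000 [wait]  ⇒ S*(7)=69.6938
t_6: node(6,0) S=61.4449 payoff=13.6351 vs cont=13.5109 → 13.6351 [stop]  node(6,1) S=66.8279 payoff=8.2521 vs cont=8.1279 → 8.2521 [stop]  node(6,2) S=72.6825 payoff=2.3975 vs cont=3.2362 → 3.2362 [wait]  node(6,3) S=79.0500 payoff=0.0000 vs cont=0.5755 → 0.5755 [wait]  node(6,4) S=85.9753 payoff=0.0000 vs cont=0.0000 → 0.0000 [wait]  node(6,5) S=93.5073 payoff=0.0000 vs cont=0.0000 → 0.0000 [wait]  node(6,6) S=101.6992 payoff=0.0000 vs cont=0.0000 → 0.0000 [wait]  ⇒ S*(6)=66.8279
t_5: node(5,0) S=64.0799 payoff=11.0001 vs cont=10.8759 → 11.0001 [stop]  node(5,1) S=69.6938 payoff=5.3862 vs cont=5.6884 → 5.6884 [wait]  node(5,2) S=75.7994 payoff=0.0000 vs cont=1.8782 → 1.8782 [wait]  node(5,3) S=82.4400 payoff=0.0000 vs cont=0.2820 → 0.2820 [wait]  node(5,4) S=89.6623 payoff=0.0000 vs cont=0.0000 → 0.0000 [wait]  node(5,5) S=97.5173 payoff=0.0000 vs cont=0.0000 → 0.0000 [wait]  ⇒ S*(5)=64.0799
t_4: node(4,0) S=66.8279 payoff=8.2521 vs cont=8.2815 → 8.2815 [wait]  node(4,1) S=72.6825 payoff=2.3975 vs cont=3.7420 → 3.7420 [wait]  node(4,2) S=79.0500 payoff=0.0000 vs cont=1.0636 → 1.0636 [wait]  node(4,3) S=85.9753 payoff=0.0000 vs cont=0.1382 → 0.1382 [wait]  node(4,4) S=93.5073 payoff=0.0000 vs cont=0.0000 → 0.0000 [wait]  ⇒ S*(4)=-
t_3: node(3,0) S=69.6938 payoff=5.3862 vs cont=5.9600 → 5.9600 [wait]  node(3,1) S=75.7994 payoff=0.0000 vs cont=2.3741 → 2.3741 [wait]  node(3,2) S=82.4400 payoff=0.0000 vs cont=0.5914 → 0.5914 [wait]  node(3,3) S=89.6623 payoff=0.0000 vs cont=0.0677 → 0.0677 [wait]  ⇒ S*(3)=-
t_2: node(2,0) S=72.6825 payoff=2.3975 vs cont=4.1271 → 4.1271 [wait]  node(2,1) S=79.0500 payoff=0.0000 vs cont=1.4639 → 1.4639 [wait]  node(2,2) S=85.9753 payoff=0.0000 vs cont=0.3242 → 0.3242 [wait]  ⇒ S*(2)=-
t_1: node(1,0) S=75.7994 payoff=0.0000 vs cont=2.7663 → 2.7663 [wait]  node(1,1) S=82.4400 payoff=0.0000 vs cont=0.8820 → 0.8820 [wait]  ⇒ S*(1)=-
t_0: node(0,0) S=79.0500 payoff=0.0000 vs cont=1.8038 → 1.8038 [wait]  ⇒ S*(0)=-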